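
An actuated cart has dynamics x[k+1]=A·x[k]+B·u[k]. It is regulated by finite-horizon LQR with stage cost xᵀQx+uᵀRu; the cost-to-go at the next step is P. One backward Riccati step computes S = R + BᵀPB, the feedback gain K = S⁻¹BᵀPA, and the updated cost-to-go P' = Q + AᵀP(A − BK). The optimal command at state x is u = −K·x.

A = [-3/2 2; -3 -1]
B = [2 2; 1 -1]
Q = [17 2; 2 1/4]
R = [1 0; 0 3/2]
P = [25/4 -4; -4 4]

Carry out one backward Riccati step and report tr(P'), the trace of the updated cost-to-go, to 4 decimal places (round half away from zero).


22.4129

BᵀP = [8.5000 -4.0000; 16.5000 -12.0000]
S = R + BᵀPB = [1 0; 0 3/2] + [13.0000 21.0000; 21.0000 45.0000] = [14.0000 21.0000; 21.0000 46.5000]
BᵀPA = [-0.7500 21.0000; 11.2500 45.0000]
K = S⁻¹·BᵀPA = [-1.2911 0.1500; 0.8250 0.9000]
A−BK = [-0.5679 -0.1000; -0.8839 -0.2500]
AᵀP(A−BK) = [3.8129 1.2375; 1.2375 1.3500]
P' = Q + AᵀP(A−BK) = [20.8129 3.2375; 3.2375 1.6000]
tr(P') = 22.4129


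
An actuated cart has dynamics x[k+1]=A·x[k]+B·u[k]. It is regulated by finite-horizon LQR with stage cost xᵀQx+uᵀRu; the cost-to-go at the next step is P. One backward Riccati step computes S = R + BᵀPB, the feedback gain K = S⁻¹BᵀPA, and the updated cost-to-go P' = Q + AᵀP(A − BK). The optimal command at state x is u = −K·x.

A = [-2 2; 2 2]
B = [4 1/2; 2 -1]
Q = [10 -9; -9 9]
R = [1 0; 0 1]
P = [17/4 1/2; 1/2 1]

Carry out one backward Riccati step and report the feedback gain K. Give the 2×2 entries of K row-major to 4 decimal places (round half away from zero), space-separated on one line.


-0.2629 0.5697 -1.3406 -0.4286

BᵀP = [18.0000 4.0000; 1.6250 -0.7500]
S = R + BᵀPB = [1 0; 0 1] + [80.0000 5.0000; 5.0000 1.5625] = [81.0000 5.0000; 5.0000 2.5625]
BᵀPA = [-28.0000 44.0000; -4.7500 1.7500]
K = S⁻¹·BᵀPA = [-0.2629 0.5697; -1.3406 -0.4286]
A−BK = [-0.2780 -0.0644; 1.1852 0.4320]
AᵀP(A−BK) = [3.2701 0.9148; 0.9148 0.6847]
P' = Q + AᵀP(A−BK) = [13.2701 -8.0852; -8.0852 9.6847]
tr(P') = 22.9548


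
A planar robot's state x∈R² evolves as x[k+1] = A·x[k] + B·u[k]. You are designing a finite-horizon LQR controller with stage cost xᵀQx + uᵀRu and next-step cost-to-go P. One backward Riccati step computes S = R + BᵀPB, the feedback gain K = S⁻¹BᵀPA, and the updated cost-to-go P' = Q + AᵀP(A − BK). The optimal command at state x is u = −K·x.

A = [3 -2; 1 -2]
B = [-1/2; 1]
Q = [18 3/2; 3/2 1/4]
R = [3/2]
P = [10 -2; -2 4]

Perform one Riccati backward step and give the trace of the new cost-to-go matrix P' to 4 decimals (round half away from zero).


BᵀP = [-7.0000 5.0000]
S = R + BᵀPB = [3/2] + [8.5000] = [10.0000]
BᵀPA = [-16.0000 4.0000]
K = S⁻¹·BᵀPA = [-1.6000 0.4000]
A−BK = [2.2000 -1.8000; 2.6000 -2.4000]
AᵀP(A−BK) = [56.4000 -45.6000; -45.6000 38.4000]
P' = Q + AᵀP(A−BK) = [74.4000 -44.1000; -44.1000 38.6500]
tr(P') = 113.0500

113.0500


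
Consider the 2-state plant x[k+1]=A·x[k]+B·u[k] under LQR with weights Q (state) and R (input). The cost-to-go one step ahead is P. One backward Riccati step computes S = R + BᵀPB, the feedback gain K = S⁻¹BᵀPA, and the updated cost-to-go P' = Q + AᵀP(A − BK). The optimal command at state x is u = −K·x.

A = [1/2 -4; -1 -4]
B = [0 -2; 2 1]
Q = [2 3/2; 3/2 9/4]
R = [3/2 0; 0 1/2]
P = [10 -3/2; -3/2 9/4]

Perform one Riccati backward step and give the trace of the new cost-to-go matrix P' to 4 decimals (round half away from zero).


BᵀP = [-3.0000 4.5000; -21.5000 5.2500]
S = R + BᵀPB = [3/2 0; 0 1/2] + [9.0000 10.5000; 10.5000 48.2500] = [10.5000 10.5000; 10.5000 48.7500]
BᵀPA = [-6.0000 -6.0000; -16.0000 65.0000]
K = S⁻¹·BᵀPA = [-0.3100 -2.4276; -0.2614 1.8562]
A−BK = [-0.0229 -0.2876; -0.1186 -1.0009]
AᵀP(A−BK) = [0.2070 1.1335; 1.1335 12.7806]
P' = Q + AᵀP(A−BK) = [2.2070 2.6335; 2.6335 15.0306]
tr(P') = 17.2376

17.2376


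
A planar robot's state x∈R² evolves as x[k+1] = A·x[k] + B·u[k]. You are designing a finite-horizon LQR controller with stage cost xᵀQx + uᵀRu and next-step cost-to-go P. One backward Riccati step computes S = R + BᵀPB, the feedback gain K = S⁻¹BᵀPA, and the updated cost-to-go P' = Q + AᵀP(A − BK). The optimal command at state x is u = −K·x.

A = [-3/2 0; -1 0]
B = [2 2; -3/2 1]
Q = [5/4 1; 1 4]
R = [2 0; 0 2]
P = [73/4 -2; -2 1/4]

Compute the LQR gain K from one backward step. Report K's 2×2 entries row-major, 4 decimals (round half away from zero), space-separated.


-0.3389 0.0000 -0.3377 0.0000

BᵀP = [39.5000 -4.3750; 34.5000 -3.7500]
S = R + BᵀPB = [2 0; 0 2] + [85.5625 74.6250; 74.6250 65.2500] = [87.5625 74.6250; 74.6250 67.2500]
BᵀPA = [-54.8750 0.0000; -48.0000 0.0000]
K = S⁻¹·BᵀPA = [-0.3389 0.0000; -0.3377 0.0000]
A−BK = [-0.1468 0.0000; -1.1707 0.0000]
AᵀP(A−BK) = [0.5063 0.0000; 0.0000 0.0000]
P' = Q + AᵀP(A−BK) = [1.7563 1.0000; 1.0000 4.0000]
tr(P') = 5.7563


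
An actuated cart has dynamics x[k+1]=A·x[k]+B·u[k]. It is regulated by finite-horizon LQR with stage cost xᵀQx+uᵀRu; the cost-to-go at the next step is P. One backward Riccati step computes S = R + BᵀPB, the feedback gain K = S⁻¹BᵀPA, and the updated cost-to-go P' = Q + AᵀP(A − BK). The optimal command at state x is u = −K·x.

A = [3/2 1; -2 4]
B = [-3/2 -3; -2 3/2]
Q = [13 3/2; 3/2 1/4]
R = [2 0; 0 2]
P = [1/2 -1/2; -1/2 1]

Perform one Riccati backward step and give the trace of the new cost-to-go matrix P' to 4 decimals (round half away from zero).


BᵀP = [0.2500 -1.2500; -2.2500 3.0000]
S = R + BᵀPB = [2 0; 0 2] + [2.1250 -2.6250; -2.6250 11.2500] = [4.1250 -2.6250; -2.6250 13.2500]
BᵀPA = [2.8750 -4.7500; -9.3750 9.7500]
K = S⁻¹·BᵀPA = [0.2823 -0.7818; -0.6516 0.5810]
A−BK = [-0.0314 1.5702; -0.4580 1.5649]
AᵀP(A−BK) = [1.2044 -1.5558; -1.5558 3.1220]
P' = Q + AᵀP(A−BK) = [14.2044 -0.0558; -0.0558 3.3720]
tr(P') = 17.5765

17.5765


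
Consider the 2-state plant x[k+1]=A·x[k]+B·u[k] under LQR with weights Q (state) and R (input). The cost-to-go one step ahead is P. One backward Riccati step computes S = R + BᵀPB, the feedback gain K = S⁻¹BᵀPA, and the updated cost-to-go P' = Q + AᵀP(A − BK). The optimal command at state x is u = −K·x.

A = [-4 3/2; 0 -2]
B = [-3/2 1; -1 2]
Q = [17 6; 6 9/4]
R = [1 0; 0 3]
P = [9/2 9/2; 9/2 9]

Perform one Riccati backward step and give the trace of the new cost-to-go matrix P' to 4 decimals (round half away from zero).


37.0464

BᵀP = [-11.2500 -15.7500; 13.5000 22.5000]
S = R + BᵀPB = [1 0; 0 3] + [32.6250 -42.7500; -42.7500 58.5000] = [33.6250 -42.7500; -42.7500 61.5000]
BᵀPA = [45.0000 14.6250; -54.0000 -24.7500]
K = S⁻¹·BᵀPA = [1.9095 -0.6599; 0.4493 -0.8612]
A−BK = [-1.5850 1.3713; 1.0109 -0.9376]
AᵀP(A−BK) = [10.3339 -7.8066; -7.8066 7.4626]
P' = Q + AᵀP(A−BK) = [27.3339 -1.8066; -1.8066 9.7126]
tr(P') = 37.0464


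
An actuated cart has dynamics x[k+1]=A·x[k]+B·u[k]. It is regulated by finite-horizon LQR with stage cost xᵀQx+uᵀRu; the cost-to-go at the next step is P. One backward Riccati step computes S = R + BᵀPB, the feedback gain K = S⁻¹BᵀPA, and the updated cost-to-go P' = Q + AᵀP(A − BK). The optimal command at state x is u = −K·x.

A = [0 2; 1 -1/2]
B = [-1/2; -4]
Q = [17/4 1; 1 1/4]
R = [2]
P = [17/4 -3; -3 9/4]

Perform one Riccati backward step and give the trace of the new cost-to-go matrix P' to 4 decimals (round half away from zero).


7.8275

BᵀP = [9.8750 -7.5000]
S = R + BᵀPB = [2] + [25.0625] = [27.0625]
BᵀPA = [-7.5000 23.5000]
K = S⁻¹·BᵀPA = [-0.2771 0.8684]
A−BK = [-0.1386 2.4342; -0.1085 2.9734]
AᵀP(A−BK) = [0.1715 -0.6123; -0.6123 3.1560]
P' = Q + AᵀP(A−BK) = [4.4215 0.3877; 0.3877 3.4060]
tr(P') = 7.8275


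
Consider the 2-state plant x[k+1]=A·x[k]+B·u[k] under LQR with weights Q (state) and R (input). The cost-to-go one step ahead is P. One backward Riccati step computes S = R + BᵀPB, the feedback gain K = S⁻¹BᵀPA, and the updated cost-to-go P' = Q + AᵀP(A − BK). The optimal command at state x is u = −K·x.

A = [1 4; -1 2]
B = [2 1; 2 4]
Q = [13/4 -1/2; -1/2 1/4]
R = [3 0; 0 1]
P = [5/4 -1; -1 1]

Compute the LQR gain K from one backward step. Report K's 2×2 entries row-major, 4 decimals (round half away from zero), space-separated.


BᵀP = [0.5000 0.0000; -2.7500 3.0000]
S = R + BᵀPB = [3 0; 0 1] + [1.0000 0.5000; 0.5000 9.2500] = [4.0000 0.5000; 0.5000 10.2500]
BᵀPA = [0.5000 2.0000; -5.7500 -5.0000]
K = S⁻¹·BᵀPA = [0.1963 0.5644; -0.5706 -0.5153]
A−BK = [1.1779 3.3865; 0.8896 2.9325]
AᵀP(A−BK) = [0.8712 1.7546; 1.7546 4.2945]
P' = Q + AᵀP(A−BK) = [4.1212 1.2546; 1.2546 4.5445]
tr(P') = 8.6656

0.1963 0.5644 -0.5706 -0.5153


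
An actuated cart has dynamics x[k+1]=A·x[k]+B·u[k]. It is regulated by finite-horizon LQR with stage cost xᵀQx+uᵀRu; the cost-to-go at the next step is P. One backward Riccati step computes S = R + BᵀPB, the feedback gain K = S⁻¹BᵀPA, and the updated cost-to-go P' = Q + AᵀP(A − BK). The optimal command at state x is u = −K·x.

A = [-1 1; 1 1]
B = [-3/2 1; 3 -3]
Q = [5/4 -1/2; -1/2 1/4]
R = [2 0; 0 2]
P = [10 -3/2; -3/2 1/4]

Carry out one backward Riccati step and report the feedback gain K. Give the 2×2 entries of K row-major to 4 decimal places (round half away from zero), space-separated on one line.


BᵀP = [-19.5000 3.0000; 14.5000 -2.2500]
S = R + BᵀPB = [2 0; 0 2] + [38.2500 -28.5000; -28.5000 21.2500] = [40.2500 -28.5000; -28.5000 23.2500]
BᵀPA = [22.5000 -16.5000; -16.7500 12.2500]
K = S⁻¹·BᵀPA = [0.3703 -0.2792; -0.2666 0.1846]
A−BK = [-0.1780 0.3966; -0.9105 2.3915]
AᵀP(A−BK) = [0.4542 -0.3753; -0.3753 0.3814]
P' = Q + AᵀP(A−BK) = [1.7042 -0.8753; -0.8753 0.6314]
tr(P') = 2.3356

0.3703 -0.2792 -0.2666 0.1846


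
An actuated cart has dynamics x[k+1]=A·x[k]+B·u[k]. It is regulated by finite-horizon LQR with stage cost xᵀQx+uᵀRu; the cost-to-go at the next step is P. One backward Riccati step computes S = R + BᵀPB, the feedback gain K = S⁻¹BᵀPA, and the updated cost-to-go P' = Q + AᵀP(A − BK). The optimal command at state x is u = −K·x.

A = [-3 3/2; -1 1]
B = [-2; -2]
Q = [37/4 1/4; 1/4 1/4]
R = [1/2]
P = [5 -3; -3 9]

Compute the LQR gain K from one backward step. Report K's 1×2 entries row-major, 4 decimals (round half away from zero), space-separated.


0.7385 -0.5538

BᵀP = [-4.0000 -12.0000]
S = R + BᵀPB = [1/2] + [32.0000] = [32.5000]
BᵀPA = [24.0000 -18.0000]
K = S⁻¹·BᵀPA = [0.7385 -0.5538]
A−BK = [-1.5231 0.3923; 0.4769 -0.1077]
AᵀP(A−BK) = [18.2769 -4.7077; -4.7077 1.2808]
P' = Q + AᵀP(A−BK) = [27.5269 -4.4577; -4.4577 1.5308]
tr(P') = 29.0577


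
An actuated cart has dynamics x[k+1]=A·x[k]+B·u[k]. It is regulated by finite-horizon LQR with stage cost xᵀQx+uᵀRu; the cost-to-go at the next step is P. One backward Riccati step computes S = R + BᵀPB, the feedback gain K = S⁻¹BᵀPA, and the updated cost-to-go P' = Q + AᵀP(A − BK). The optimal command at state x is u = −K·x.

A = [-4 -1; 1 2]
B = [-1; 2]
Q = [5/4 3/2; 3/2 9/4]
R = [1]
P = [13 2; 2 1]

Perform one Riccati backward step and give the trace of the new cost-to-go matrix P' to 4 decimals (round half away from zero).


67.8000

BᵀP = [-9.0000 0.0000]
S = R + BᵀPB = [1] + [9.0000] = [10.0000]
BᵀPA = [36.0000 9.0000]
K = S⁻¹·BᵀPA = [3.6000 0.9000]
A−BK = [-0.4000 -0.1000; -6.2000 0.2000]
AᵀP(A−BK) = [63.4000 3.6000; 3.6000 0.9000]
P' = Q + AᵀP(A−BK) = [64.6500 5.1000; 5.1000 3.1500]
tr(P') = 67.8000


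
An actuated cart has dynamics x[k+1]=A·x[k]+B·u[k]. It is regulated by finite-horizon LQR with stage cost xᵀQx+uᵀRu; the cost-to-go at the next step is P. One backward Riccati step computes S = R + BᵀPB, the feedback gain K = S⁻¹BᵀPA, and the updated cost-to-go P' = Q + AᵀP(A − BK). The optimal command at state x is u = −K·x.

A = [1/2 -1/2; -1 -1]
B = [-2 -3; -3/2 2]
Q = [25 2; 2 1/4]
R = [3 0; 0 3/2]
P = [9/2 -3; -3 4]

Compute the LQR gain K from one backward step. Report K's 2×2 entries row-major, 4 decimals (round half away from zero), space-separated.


0.1582 0.3271 -0.3073 -0.1241

BᵀP = [-4.5000 0.0000; -19.5000 17.0000]
S = R + BᵀPB = [3 0; 0 3/2] + [9.0000 13.5000; 13.5000 92.5000] = [12.0000 13.5000; 13.5000 94.0000]
BᵀPA = [-2.2500 2.2500; -26.7500 -7.2500]
K = S⁻¹·BᵀPA = [0.1582 0.3271; -0.3073 -0.1241]
A−BK = [-0.1055 -0.2181; -0.1481 -0.2611]
AᵀP(A−BK) = [0.2608 0.2911; 0.2911 0.4892]
P' = Q + AᵀP(A−BK) = [25.2608 2.2911; 2.2911 0.7392]
tr(P') = 26.0000


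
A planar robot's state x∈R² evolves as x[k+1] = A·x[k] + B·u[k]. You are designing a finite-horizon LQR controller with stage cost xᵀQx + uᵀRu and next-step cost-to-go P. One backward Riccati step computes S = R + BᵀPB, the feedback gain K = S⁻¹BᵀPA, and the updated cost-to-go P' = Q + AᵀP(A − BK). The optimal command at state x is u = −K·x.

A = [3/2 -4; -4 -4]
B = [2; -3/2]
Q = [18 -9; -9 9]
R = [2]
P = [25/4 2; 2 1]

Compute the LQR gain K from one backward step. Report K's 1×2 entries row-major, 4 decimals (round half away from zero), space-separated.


0.2464 -2.7826

BᵀP = [9.5000 2.5000]
S = R + BᵀPB = [2] + [15.2500] = [17.2500]
BᵀPA = [4.2500 -48.0000]
K = S⁻¹·BᵀPA = [0.2464 -2.7826]
A−BK = [1.0072 1.5652; -3.6304 -8.1739]
AᵀP(A−BK) = [5.0154 10.3261; 10.3261 46.4348]
P' = Q + AᵀP(A−BK) = [23.0154 1.3261; 1.3261 55.4348]
tr(P') = 78.4502


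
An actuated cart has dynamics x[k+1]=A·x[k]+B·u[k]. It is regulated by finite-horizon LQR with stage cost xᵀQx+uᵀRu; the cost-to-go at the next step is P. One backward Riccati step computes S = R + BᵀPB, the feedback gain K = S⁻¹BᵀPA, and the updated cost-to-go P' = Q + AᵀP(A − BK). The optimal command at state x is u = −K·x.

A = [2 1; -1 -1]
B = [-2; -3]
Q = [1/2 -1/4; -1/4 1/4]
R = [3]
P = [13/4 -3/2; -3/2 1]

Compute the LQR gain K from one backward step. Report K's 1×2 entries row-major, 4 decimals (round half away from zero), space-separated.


BᵀP = [-2.0000 0.0000]
S = R + BᵀPB = [3] + [4.0000] = [7.0000]
BᵀPA = [-4.0000 -2.0000]
K = S⁻¹·BᵀPA = [-0.5714 -0.2857]
A−BK = [0.8571 0.4286; -2.7143 -1.8571]
AᵀP(A−BK) = [17.7143 10.8571; 10.8571 6.6786]
P' = Q + AᵀP(A−BK) = [18.2143 10.6071; 10.6071 6.9286]
tr(P') = 25.1429

-0.5714 -0.2857


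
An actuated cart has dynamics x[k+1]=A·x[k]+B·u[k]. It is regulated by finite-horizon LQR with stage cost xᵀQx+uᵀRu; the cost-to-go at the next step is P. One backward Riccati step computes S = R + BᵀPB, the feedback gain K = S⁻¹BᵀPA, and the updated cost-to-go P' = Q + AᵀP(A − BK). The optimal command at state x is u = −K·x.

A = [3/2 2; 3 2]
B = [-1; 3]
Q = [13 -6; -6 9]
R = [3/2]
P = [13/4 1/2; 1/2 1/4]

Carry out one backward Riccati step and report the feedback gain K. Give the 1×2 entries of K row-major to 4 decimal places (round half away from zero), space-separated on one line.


-0.4688 -0.7500

BᵀP = [-1.7500 0.2500]
S = R + BᵀPB = [3/2] + [2.5000] = [4.0000]
BᵀPA = [-1.8750 -3.0000]
K = S⁻¹·BᵀPA = [-0.4688 -0.7500]
A−BK = [1.0313 1.2500; 4.4063 4.2500]
AᵀP(A−BK) = [13.1836 14.3438; 14.3438 15.7500]
P' = Q + AᵀP(A−BK) = [26.1836 8.3438; 8.3438 24.7500]
tr(P') = 50.9336


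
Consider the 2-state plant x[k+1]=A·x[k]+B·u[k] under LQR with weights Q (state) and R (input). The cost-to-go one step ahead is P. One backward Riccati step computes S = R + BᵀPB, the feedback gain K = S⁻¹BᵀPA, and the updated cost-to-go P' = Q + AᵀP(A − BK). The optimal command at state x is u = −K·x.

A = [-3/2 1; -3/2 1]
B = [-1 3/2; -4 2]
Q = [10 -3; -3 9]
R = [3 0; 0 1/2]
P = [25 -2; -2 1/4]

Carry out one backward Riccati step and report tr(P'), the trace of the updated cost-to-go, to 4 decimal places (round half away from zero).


19.7899

BᵀP = [-17.0000 1.0000; 33.5000 -2.5000]
S = R + BᵀPB = [3 0; 0 1/2] + [13.0000 -23.5000; -23.5000 45.2500] = [16.0000 -23.5000; -23.5000 45.7500]
BᵀPA = [24.0000 -16.0000; -46.5000 31.0000]
K = S⁻¹·BᵀPA = [0.0292 -0.0195; -1.0014 0.6676]
A−BK = [0.0313 -0.0209; 0.6196 -0.4131]
AᵀP(A−BK) = [0.5469 -0.3646; -0.3646 0.2430]
P' = Q + AᵀP(A−BK) = [10.5469 -3.3646; -3.3646 9.2430]
tr(P') = 19.7899


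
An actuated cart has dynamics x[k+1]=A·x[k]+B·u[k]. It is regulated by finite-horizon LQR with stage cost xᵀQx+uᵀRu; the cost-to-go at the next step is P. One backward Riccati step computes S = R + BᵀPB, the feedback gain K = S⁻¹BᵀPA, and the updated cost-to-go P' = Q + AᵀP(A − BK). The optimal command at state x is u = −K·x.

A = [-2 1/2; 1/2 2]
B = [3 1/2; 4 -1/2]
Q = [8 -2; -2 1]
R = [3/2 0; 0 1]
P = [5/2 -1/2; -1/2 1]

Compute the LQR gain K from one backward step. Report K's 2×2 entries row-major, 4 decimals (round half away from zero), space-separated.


-0.2735 0.3073 -1.3952 -0.5699

BᵀP = [5.5000 2.5000; 1.5000 -0.7500]
S = R + BᵀPB = [3/2 0; 0 1] + [26.5000 1.5000; 1.5000 1.1250] = [28.0000 1.5000; 1.5000 2.1250]
BᵀPA = [-9.7500 7.7500; -3.3750 -0.7500]
K = S⁻¹·BᵀPA = [-0.2735 0.3073; -1.3952 -0.5699]
A−BK = [-0.4820 -0.1370; 0.8963 0.4858]
AᵀP(A−BK) = [3.8749 1.4480; 1.4480 0.8159]
P' = Q + AᵀP(A−BK) = [11.8749 -0.5520; -0.5520 1.8159]
tr(P') = 13.6908


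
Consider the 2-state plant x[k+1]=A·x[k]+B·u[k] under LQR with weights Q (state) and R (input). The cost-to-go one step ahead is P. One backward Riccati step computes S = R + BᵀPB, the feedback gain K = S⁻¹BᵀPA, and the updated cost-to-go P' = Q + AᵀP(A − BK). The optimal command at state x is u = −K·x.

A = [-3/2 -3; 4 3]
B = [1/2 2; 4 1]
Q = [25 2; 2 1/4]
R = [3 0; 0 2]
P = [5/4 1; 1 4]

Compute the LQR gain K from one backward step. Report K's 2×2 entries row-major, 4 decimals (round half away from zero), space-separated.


BᵀP = [4.6250 16.5000; 3.5000 6.0000]
S = R + BᵀPB = [3 0; 0 2] + [68.3125 25.7500; 25.7500 13.0000] = [71.3125 25.7500; 25.7500 15.0000]
BᵀPA = [59.0625 35.6250; 18.7500 7.5000]
K = S⁻¹·BᵀPA = [0.9914 0.8392; -0.4519 -0.9407]
A−BK = [-1.0919 -1.5383; 0.4863 0.5838]
AᵀP(A−BK) = [4.7313 5.1958; 5.1958 6.4076]
P' = Q + AᵀP(A−BK) = [29.7313 7.1958; 7.1958 6.6576]
tr(P') = 36.3889

0.9914 0.8392 -0.4519 -0.9407


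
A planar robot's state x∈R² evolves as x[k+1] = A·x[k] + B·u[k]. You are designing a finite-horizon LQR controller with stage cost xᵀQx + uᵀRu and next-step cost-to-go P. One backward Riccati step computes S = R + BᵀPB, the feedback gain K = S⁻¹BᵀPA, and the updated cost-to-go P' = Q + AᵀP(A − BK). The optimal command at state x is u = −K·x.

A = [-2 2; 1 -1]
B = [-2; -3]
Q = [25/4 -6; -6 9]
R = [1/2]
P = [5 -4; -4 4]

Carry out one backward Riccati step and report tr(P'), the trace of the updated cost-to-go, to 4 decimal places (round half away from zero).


80.1912

BᵀP = [2.0000 -4.0000]
S = R + BᵀPB = [1/2] + [8.0000] = [8.5000]
BᵀPA = [-8.0000 8.0000]
K = S⁻¹·BᵀPA = [-0.9412 0.9412]
A−BK = [-3.8824 3.8824; -1.8235 1.8235]
AᵀP(A−BK) = [32.4706 -32.4706; -32.4706 32.4706]
P' = Q + AᵀP(A−BK) = [38.7206 -38.4706; -38.4706 41.4706]
tr(P') = 80.1912


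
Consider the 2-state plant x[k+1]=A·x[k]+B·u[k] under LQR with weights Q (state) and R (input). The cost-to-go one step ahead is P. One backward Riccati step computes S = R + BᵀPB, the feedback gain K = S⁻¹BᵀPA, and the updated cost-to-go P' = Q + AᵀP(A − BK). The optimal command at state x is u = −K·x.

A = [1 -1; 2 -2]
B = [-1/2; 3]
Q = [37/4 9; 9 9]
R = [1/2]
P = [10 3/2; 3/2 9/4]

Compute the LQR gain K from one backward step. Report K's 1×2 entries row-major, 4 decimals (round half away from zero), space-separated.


BᵀP = [-0.5000 6.0000]
S = R + BᵀPB = [1/2] + [18.2500] = [18.7500]
BᵀPA = [11.5000 -11.5000]
K = S⁻¹·BᵀPA = [0.6133 -0.6133]
A−BK = [1.3067 -1.3067; 0.1600 -0.1600]
AᵀP(A−BK) = [17.9467 -17.9467; -17.9467 17.9467]
P' = Q + AᵀP(A−BK) = [27.1967 -8.9467; -8.9467 26.9467]
tr(P') = 54.1433

0.6133 -0.6133


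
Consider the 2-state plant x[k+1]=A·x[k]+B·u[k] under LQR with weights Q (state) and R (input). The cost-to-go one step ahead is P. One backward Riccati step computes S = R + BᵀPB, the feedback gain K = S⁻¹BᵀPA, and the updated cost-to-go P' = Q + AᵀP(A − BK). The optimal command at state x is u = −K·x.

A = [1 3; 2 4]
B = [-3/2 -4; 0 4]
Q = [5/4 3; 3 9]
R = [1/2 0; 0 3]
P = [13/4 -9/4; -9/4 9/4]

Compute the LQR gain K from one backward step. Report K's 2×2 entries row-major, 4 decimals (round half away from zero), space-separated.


-0.8478 -2.0678 0.2575 0.4554

BᵀP = [-4.8750 3.3750; -22.0000 18.0000]
S = R + BᵀPB = [1/2 0; 0 3] + [7.3125 33.0000; 33.0000 160.0000] = [7.8125 33.0000; 33.0000 163.0000]
BᵀPA = [1.8750 -1.1250; 14.0000 6.0000]
K = S⁻¹·BᵀPA = [-0.8478 -2.0678; 0.2575 0.4554]
A−BK = [0.7584 1.7201; 0.9698 2.1782]
AᵀP(A−BK) = [1.2342 2.7509; 2.7509 6.1911]
P' = Q + AᵀP(A−BK) = [2.4842 5.7509; 5.7509 15.1911]
tr(P') = 17.6753


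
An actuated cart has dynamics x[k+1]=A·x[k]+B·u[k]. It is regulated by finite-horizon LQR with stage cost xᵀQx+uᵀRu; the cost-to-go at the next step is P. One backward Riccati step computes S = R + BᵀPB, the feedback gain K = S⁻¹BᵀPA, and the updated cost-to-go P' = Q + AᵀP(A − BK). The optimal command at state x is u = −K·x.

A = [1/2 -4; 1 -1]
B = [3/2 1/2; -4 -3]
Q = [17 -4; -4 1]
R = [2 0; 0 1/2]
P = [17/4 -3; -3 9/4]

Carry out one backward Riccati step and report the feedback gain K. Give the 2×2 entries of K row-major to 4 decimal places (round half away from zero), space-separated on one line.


0.0062 -0.4492 -0.0972 -0.4521

BᵀP = [18.3750 -13.5000; 11.1250 -8.2500]
S = R + BᵀPB = [2 0; 0 1/2] + [81.5625 49.6875; 49.6875 30.3125] = [83.5625 49.6875; 49.6875 30.8125]
BᵀPA = [-4.3125 -60.0000; -2.6875 -36.2500]
K = S⁻¹·BᵀPA = [0.0062 -0.4492; -0.0972 -0.4521]
A−BK = [0.5393 -3.1002; 0.7331 -4.1531]
AᵀP(A−BK) = [0.0780 -0.4022; -0.4022 2.9094]
P' = Q + AᵀP(A−BK) = [17.0780 -4.4022; -4.4022 3.9094]
tr(P') = 20.9873


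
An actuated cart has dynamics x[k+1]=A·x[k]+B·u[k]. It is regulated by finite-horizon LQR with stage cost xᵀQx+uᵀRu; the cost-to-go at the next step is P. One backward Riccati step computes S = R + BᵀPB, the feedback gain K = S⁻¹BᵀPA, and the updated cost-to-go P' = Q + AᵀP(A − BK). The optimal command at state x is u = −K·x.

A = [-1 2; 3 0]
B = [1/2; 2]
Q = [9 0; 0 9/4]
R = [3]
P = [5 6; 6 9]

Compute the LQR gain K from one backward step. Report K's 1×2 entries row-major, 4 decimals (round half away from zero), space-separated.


BᵀP = [14.5000 21.0000]
S = R + BᵀPB = [3] + [49.2500] = [52.2500]
BᵀPA = [48.5000 29.0000]
K = S⁻¹·BᵀPA = [0.9282 0.5550]
A−BK = [-1.4641 1.7225; 1.1435 -1.1100]
AᵀP(A−BK) = [4.9809 -0.9187; -0.9187 3.9043]
P' = Q + AᵀP(A−BK) = [13.9809 -0.9187; -0.9187 6.1543]
tr(P') = 20.1352

0.9282 0.5550


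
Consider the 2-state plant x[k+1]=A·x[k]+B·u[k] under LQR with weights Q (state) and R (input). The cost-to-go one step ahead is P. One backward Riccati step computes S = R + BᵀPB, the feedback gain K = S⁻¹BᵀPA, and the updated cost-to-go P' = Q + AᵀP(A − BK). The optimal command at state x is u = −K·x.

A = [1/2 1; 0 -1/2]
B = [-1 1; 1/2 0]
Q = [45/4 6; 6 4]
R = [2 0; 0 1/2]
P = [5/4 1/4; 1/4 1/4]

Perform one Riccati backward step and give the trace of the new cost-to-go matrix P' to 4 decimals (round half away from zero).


15.6183

BᵀP = [-1.1250 -0.1250; 1.2500 0.2500]
S = R + BᵀPB = [2 0; 0 1/2] + [1.0625 -1.1250; -1.1250 1.2500] = [3.0625 -1.1250; -1.1250 1.7500]
BᵀPA = [-0.5625 -1.0625; 0.6250 1.1250]
K = S⁻¹·BᵀPA = [-0.0687 -0.1450; 0.3130 0.5496]
A−BK = [0.1183 0.3053; 0.0344 -0.4275]
AᵀP(A−BK) = [0.0782 0.1374; 0.1374 0.2901]
P' = Q + AᵀP(A−BK) = [11.3282 6.1374; 6.1374 4.2901]
tr(P') = 15.6183


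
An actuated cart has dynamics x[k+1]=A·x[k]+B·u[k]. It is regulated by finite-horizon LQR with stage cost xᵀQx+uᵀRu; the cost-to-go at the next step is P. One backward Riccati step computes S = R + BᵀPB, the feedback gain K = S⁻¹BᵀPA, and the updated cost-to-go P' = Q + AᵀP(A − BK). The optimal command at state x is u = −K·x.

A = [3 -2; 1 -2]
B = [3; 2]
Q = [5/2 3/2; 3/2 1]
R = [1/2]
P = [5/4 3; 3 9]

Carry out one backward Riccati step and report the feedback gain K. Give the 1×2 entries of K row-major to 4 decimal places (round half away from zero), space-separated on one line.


0.6716 -0.8776

BᵀP = [9.7500 27.0000]
S = R + BᵀPB = [1/2] + [83.2500] = [83.7500]
BᵀPA = [56.2500 -73.5000]
K = S⁻¹·BᵀPA = [0.6716 -0.8776]
A−BK = [0.9851 0.6328; -0.3433 -0.2448]
AᵀP(A−BK) = [0.4701 -0.1343; -0.1343 0.4955]
P' = Q + AᵀP(A−BK) = [2.9701 1.3657; 1.3657 1.4955]
tr(P') = 4.4657


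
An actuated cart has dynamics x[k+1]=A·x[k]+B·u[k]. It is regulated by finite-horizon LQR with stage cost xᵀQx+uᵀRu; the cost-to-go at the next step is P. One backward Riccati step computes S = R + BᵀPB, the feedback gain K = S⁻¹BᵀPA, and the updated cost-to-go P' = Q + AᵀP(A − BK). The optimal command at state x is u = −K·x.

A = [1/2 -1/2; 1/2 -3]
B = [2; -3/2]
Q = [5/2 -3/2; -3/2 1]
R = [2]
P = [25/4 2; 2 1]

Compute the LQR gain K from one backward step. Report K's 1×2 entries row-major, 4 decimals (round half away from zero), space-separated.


0.3478 -0.7101

BᵀP = [9.5000 2.5000]
S = R + BᵀPB = [2] + [15.2500] = [17.2500]
BᵀPA = [6.0000 -12.2500]
K = S⁻¹·BᵀPA = [0.3478 -0.7101]
A−BK = [-0.1957 0.9203; 1.0217 -4.0652]
AᵀP(A−BK) = [0.7255 -2.3016; -2.3016 7.8632]
P' = Q + AᵀP(A−BK) = [3.2255 -3.8016; -3.8016 8.8632]
tr(P') = 12.0888


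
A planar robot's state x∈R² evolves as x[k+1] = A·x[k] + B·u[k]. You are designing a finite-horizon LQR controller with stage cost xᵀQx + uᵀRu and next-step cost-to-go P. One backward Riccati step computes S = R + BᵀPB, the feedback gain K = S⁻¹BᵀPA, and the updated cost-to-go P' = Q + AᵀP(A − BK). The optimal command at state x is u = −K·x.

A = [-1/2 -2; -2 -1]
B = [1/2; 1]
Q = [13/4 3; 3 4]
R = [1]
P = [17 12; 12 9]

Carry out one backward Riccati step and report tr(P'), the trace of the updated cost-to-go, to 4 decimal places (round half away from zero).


15.3167

BᵀP = [20.5000 15.0000]
S = R + BᵀPB = [1] + [25.2500] = [26.2500]
BᵀPA = [-40.2500 -56.0000]
K = S⁻¹·BᵀPA = [-1.5333 -2.1333]
A−BK = [0.2667 -0.9333; -0.4667 1.1333]
AᵀP(A−BK) = [2.5333 3.1333; 3.1333 5.5333]
P' = Q + AᵀP(A−BK) = [5.7833 6.1333; 6.1333 9.5333]
tr(P') = 15.3167


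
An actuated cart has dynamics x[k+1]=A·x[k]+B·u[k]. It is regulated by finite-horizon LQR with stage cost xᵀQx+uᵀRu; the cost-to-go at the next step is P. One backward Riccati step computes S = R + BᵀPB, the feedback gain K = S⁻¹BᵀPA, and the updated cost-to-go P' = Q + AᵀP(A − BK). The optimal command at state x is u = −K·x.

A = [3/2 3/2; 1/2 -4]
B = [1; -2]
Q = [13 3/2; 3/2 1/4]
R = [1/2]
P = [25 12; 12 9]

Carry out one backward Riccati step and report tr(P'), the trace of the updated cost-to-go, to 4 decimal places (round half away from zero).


BᵀP = [1.0000 -6.0000]
S = R + BᵀPB = [1/2] + [13.0000] = [13.5000]
BᵀPA = [-1.5000 25.5000]
K = S⁻¹·BᵀPA = [-0.1111 1.8889]
A−BK = [1.6111 -0.3889; 0.2778 -0.2222]
AᵀP(A−BK) = [76.3333 -21.9167; -21.9167 8.0833]
P' = Q + AᵀP(A−BK) = [89.3333 -20.4167; -20.4167 8.3333]
tr(P') = 97.6667

97.6667


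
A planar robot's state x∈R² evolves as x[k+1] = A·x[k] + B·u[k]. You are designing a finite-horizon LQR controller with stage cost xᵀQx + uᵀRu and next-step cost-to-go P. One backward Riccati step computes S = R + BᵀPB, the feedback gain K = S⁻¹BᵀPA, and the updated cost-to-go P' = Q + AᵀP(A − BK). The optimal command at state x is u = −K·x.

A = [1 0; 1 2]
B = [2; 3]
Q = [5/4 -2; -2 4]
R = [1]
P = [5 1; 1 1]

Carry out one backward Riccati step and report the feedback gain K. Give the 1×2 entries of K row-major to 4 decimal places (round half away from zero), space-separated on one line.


BᵀP = [13.0000 5.0000]
S = R + BᵀPB = [1] + [41.0000] = [42.0000]
BᵀPA = [18.0000 10.0000]
K = S⁻¹·BᵀPA = [0.4286 0.2381]
A−BK = [0.1429 -0.4762; -0.2857 1.2857]
AᵀP(A−BK) = [0.2857 -0.2857; -0.2857 1.6190]
P' = Q + AᵀP(A−BK) = [1.5357 -2.2857; -2.2857 5.6190]
tr(P') = 7.1548

0.4286 0.2381


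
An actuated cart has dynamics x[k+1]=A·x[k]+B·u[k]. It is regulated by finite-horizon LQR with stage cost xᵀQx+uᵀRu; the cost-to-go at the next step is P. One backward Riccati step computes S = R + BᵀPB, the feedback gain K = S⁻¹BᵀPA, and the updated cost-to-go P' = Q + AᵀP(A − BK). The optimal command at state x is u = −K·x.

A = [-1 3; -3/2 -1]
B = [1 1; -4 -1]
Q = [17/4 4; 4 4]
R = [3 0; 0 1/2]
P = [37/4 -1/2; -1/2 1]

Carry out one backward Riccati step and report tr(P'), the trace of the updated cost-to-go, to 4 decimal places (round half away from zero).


16.6798

BᵀP = [11.2500 -4.5000; 9.7500 -1.5000]
S = R + BᵀPB = [3 0; 0 1/2] + [29.2500 15.7500; 15.7500 11.2500] = [32.2500 15.7500; 15.7500 11.7500]
BᵀPA = [-4.5000 38.2500; -7.5000 30.7500]
K = S⁻¹·BᵀPA = [0.4986 -0.2665; -1.3066 2.9742]
A−BK = [-0.1920 0.2923; -0.8123 0.9083]
AᵀP(A−BK) = [2.4441 -3.3926; -3.3926 5.9857]
P' = Q + AᵀP(A−BK) = [6.6941 0.6074; 0.6074 9.9857]
tr(P') = 16.6798


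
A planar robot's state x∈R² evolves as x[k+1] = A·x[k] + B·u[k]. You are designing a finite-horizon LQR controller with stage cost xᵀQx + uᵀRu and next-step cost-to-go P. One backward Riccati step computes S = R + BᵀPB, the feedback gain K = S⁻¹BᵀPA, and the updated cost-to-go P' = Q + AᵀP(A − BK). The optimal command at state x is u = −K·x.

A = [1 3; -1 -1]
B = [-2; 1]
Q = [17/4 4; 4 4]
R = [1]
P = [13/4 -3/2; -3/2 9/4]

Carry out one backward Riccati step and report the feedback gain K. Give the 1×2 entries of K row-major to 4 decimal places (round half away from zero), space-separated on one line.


BᵀP = [-8.0000 5.2500]
S = R + BᵀPB = [1] + [21.2500] = [22.2500]
BᵀPA = [-13.2500 -29.2500]
K = S⁻¹·BᵀPA = [-0.5955 -1.3146]
A−BK = [-0.1910 0.3708; -0.4045 0.3146]
AᵀP(A−BK) = [0.6096 0.5815; 0.5815 2.0478]
P' = Q + AᵀP(A−BK) = [4.8596 4.5815; 4.5815 6.0478]
tr(P') = 10.9073

-0.5955 -1.3146


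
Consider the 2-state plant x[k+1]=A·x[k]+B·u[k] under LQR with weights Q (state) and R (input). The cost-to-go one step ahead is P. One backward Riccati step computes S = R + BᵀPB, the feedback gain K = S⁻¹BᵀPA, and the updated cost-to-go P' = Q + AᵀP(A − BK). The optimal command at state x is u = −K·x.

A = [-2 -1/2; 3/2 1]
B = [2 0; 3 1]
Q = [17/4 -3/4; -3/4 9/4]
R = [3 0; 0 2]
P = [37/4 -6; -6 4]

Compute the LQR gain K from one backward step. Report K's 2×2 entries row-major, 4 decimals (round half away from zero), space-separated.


BᵀP = [0.5000 0.0000; -6.0000 4.0000]
S = R + BᵀPB = [3 0; 0 2] + [1.0000 0.0000; 0.0000 4.0000] = [4.0000 0.0000; 0.0000 6.0000]
BᵀPA = [-1.0000 -0.2500; 18.0000 7.0000]
K = S⁻¹·BᵀPA = [-0.2500 -0.0625; 3.0000 1.1667]
A−BK = [-1.5000 -0.3750; -0.7500 0.0208]
AᵀP(A−BK) = [27.7500 10.6875; 10.6875 4.1302]
P' = Q + AᵀP(A−BK) = [32.0000 9.9375; 9.9375 6.3802]
tr(P') = 38.3802

-0.2500 -0.0625 3.0000 1.1667


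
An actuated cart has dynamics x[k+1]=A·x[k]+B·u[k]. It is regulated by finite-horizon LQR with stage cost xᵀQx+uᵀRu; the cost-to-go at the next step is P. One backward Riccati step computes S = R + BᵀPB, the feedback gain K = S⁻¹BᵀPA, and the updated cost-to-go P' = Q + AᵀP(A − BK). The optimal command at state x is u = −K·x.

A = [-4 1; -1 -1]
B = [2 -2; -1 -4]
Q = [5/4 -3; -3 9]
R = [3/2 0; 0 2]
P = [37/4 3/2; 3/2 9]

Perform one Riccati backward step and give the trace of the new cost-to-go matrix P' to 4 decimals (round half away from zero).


BᵀP = [17.0000 -6.0000; -24.5000 -39.0000]
S = R + BᵀPB = [3/2 0; 0 2] + [40.0000 -10.0000; -10.0000 205.0000] = [41.5000 -10.0000; -10.0000 207.0000]
BᵀPA = [-62.0000 23.0000; 137.0000 14.5000]
K = S⁻¹·BᵀPA = [-1.3502 0.5778; 0.5966 0.0980]
A−BK = [-0.1064 0.0403; 0.0362 -0.0303]
AᵀP(A−BK) = [3.5514 -1.0959; -1.0959 0.5396]
P' = Q + AᵀP(A−BK) = [4.8014 -4.0959; -4.0959 9.5396]
tr(P') = 14.3410

14.3410


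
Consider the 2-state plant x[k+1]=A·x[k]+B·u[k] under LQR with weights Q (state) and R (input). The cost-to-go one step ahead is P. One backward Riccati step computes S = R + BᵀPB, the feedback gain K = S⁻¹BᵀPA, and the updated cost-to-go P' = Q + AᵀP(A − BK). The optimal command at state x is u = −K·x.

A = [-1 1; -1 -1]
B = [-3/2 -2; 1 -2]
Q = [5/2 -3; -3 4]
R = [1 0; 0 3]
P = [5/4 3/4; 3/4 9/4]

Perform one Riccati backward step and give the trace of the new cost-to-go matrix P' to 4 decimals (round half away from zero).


BᵀP = [-1.1250 1.1250; -4.0000 -6.0000]
S = R + BᵀPB = [1 0; 0 3] + [2.8125 0.0000; 0.0000 20.0000] = [3.8125 0.0000; 0.0000 23.0000]
BᵀPA = [0.0000 -2.2500; 10.0000 2.0000]
K = S⁻¹·BᵀPA = [0.0000 -0.5902; 0.4348 0.0870]
A−BK = [-0.1304 0.2887; -0.1304 -0.2359]
AᵀP(A−BK) = [0.6522 0.1304; 0.1304 0.4982]
P' = Q + AᵀP(A−BK) = [3.1522 -2.8696; -2.8696 4.4982]
tr(P') = 7.6504

7.6504


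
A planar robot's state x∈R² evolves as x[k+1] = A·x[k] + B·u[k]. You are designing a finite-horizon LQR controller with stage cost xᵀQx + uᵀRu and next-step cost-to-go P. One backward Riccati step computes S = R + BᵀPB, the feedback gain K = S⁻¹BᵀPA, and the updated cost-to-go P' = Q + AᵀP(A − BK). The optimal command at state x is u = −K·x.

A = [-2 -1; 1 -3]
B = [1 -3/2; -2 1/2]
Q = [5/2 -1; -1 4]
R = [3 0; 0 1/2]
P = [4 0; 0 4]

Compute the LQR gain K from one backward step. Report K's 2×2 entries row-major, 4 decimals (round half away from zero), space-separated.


BᵀP = [4.0000 -8.0000; -6.0000 2.0000]
S = R + BᵀPB = [3 0; 0 1/2] + [20.0000 -10.0000; -10.0000 10.0000] = [23.0000 -10.0000; -10.0000 10.5000]
BᵀPA = [-16.0000 20.0000; 14.0000 0.0000]
K = S⁻¹·BᵀPA = [-0.1979 1.4841; 1.1449 1.4134]
A−BK = [-0.0848 -0.3640; 0.0318 -0.7385]
AᵀP(A−BK) = [0.8057 -0.0424; -0.0424 10.3180]
P' = Q + AᵀP(A−BK) = [3.3057 -1.0424; -1.0424 14.3180]
tr(P') = 17.6237

-0.1979 1.4841 1.1449 1.4134


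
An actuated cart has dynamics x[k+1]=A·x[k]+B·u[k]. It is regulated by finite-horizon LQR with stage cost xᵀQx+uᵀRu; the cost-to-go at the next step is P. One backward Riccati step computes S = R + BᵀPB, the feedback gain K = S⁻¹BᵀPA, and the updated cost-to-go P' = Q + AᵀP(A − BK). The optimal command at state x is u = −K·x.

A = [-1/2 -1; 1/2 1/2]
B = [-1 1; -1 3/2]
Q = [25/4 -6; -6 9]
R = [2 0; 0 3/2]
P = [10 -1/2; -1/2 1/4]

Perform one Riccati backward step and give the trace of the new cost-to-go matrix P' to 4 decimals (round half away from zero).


17.3906

BᵀP = [-9.5000 0.2500; 9.2500 -0.1250]
S = R + BᵀPB = [2 0; 0 3/2] + [9.2500 -9.1250; -9.1250 9.0625] = [11.2500 -9.1250; -9.1250 10.5625]
BᵀPA = [4.8750 9.6250; -4.6875 -9.3125]
K = S⁻¹·BᵀPA = [0.2452 0.4692; -0.2320 -0.4763]
A−BK = [-0.0228 -0.0545; 1.0931 1.6837]
AᵀP(A−BK) = [0.5299 0.9174; 0.9174 1.6107]
P' = Q + AᵀP(A−BK) = [6.7799 -5.0826; -5.0826 10.6107]
tr(P') = 17.3906


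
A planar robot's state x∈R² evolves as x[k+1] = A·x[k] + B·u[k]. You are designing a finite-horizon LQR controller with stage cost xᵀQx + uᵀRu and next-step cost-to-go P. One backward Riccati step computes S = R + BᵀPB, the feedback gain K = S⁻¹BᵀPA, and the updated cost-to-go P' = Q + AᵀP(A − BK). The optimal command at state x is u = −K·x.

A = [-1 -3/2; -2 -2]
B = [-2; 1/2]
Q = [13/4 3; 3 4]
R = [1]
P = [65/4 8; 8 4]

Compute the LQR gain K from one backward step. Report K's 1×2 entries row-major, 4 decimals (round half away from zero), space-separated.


1.1078 1.3873

BᵀP = [-28.5000 -14.0000]
S = R + BᵀPB = [1] + [50.0000] = [51.0000]
BᵀPA = [56.5000 70.7500]
K = S⁻¹·BᵀPA = [1.1078 1.3873]
A−BK = [1.2157 1.2745; -2.5539 -2.6936]
AᵀP(A−BK) = [1.6569 1.9951; 1.9951 2.4142]
P' = Q + AᵀP(A−BK) = [4.9069 4.9951; 4.9951 6.4142]
tr(P') = 11.3211


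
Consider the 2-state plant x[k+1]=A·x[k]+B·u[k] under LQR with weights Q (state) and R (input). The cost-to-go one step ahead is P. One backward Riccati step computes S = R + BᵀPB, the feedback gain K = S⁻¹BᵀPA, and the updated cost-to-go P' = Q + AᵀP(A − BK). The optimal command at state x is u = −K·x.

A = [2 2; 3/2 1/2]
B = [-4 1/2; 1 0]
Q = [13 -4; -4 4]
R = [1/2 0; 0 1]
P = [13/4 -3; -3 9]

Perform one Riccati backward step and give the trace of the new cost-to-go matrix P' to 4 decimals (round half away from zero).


35.0125

BᵀP = [-16.0000 21.0000; 1.6250 -1.5000]
S = R + BᵀPB = [1/2 0; 0 1] + [85.0000 -8.0000; -8.0000 0.8125] = [85.5000 -8.0000; -8.0000 1.8125]
BᵀPA = [-0.5000 -21.5000; 1.0000 2.5000]
K = S⁻¹·BᵀPA = [0.0780 -0.2085; 0.8959 0.4589]
A−BK = [1.8640 0.9364; 1.4220 0.7085]
AᵀP(A−BK) = [14.3931 7.1868; 7.1868 3.6195]
P' = Q + AᵀP(A−BK) = [27.3931 3.1868; 3.1868 7.6195]
tr(P') = 35.0125


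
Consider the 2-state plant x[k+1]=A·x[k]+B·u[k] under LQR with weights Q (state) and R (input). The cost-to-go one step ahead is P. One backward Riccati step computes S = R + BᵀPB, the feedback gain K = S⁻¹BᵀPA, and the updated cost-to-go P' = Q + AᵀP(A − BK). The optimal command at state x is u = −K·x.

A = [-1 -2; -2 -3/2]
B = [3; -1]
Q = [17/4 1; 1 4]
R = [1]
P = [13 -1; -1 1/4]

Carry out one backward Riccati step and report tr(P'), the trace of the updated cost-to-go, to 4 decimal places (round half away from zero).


10.3576

BᵀP = [40.0000 -3.2500]
S = R + BᵀPB = [1] + [123.2500] = [124.2500]
BᵀPA = [-33.5000 -75.1250]
K = S⁻¹·BᵀPA = [-0.2696 -0.6046]
A−BK = [-0.1911 -0.1861; -2.2696 -2.1046]
AᵀP(A−BK) = [0.9678 0.9950; 0.9950 1.1398]
P' = Q + AᵀP(A−BK) = [5.2178 1.9950; 1.9950 5.1398]
tr(P') = 10.3576


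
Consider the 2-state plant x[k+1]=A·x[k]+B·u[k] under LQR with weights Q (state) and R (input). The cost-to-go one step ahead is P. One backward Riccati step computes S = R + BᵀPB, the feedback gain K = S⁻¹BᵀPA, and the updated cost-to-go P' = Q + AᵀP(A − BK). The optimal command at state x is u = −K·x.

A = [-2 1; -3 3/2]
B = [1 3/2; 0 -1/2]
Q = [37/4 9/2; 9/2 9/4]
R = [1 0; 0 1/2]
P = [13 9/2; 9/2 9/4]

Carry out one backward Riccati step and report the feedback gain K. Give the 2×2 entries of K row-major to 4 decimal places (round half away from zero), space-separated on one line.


BᵀP = [13.0000 4.5000; 17.2500 5.6250]
S = R + BᵀPB = [1 0; 0 1/2] + [13.0000 17.2500; 17.2500 23.0625] = [14.0000 17.2500; 17.2500 23.5625]
BᵀPA = [-39.5000 19.7500; -51.3750 25.6875]
K = S⁻¹·BᵀPA = [-1.3772 0.6886; -1.1721 0.5861]
A−BK = [1.1354 -0.5677; -3.5861 1.7930]
AᵀP(A−BK) = [11.6325 -5.8162; -5.8162 2.9081]
P' = Q + AᵀP(A−BK) = [20.8825 -1.3162; -1.3162 5.1581]
tr(P') = 26.0406

-1.3772 0.6886 -1.1721 0.5861


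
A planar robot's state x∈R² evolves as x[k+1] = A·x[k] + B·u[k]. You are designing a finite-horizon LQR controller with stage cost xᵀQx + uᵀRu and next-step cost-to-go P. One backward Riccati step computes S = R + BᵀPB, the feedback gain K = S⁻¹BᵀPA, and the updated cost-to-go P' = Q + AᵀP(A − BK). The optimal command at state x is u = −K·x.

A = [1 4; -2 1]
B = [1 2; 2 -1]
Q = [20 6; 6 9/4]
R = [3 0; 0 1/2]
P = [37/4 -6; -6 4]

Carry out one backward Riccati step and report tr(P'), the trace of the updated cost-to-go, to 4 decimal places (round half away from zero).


24.0390

BᵀP = [-2.7500 2.0000; 24.5000 -16.0000]
S = R + BᵀPB = [3 0; 0 1/2] + [1.2500 -7.5000; -7.5000 65.0000] = [4.2500 -7.5000; -7.5000 65.5000]
BᵀPA = [-6.7500 -9.0000; 56.5000 82.0000]
K = S⁻¹·BᵀPA = [-0.0827 0.1148; 0.8531 1.2651]
A−BK = [-0.6235 1.3551; -0.9814 2.0355]
AᵀP(A−BK) = [0.4902 0.2994; 0.2994 1.2988]
P' = Q + AᵀP(A−BK) = [20.4902 6.2994; 6.2994 3.5488]
tr(P') = 24.0390
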